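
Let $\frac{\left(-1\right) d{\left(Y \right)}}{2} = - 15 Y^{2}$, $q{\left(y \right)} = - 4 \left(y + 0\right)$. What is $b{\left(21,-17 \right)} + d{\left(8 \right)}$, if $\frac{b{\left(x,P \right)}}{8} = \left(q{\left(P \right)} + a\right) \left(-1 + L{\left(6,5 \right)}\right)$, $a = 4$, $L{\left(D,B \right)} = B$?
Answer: $4224$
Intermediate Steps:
$q{\left(y \right)} = - 4 y$
$d{\left(Y \right)} = 30 Y^{2}$ ($d{\left(Y \right)} = - 2 \left(- 15 Y^{2}\right) = 30 Y^{2}$)
$b{\left(x,P \right)} = 128 - 128 P$ ($b{\left(x,P \right)} = 8 \left(- 4 P + 4\right) \left(-1 + 5\right) = 8 \left(4 - 4 P\right) 4 = 8 \left(16 - 16 P\right) = 128 - 128 P$)
$b{\left(21,-17 \right)} + d{\left(8 \right)} = \left(128 - -2176\right) + 30 \cdot 8^{2} = \left(128 + 2176\right) + 30 \cdot 64 = 2304 + 1920 = 4224$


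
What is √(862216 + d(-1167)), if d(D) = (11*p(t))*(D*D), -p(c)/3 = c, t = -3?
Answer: √135689227 ≈ 11649.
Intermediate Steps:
p(c) = -3*c
d(D) = 99*D² (d(D) = (11*(-3*(-3)))*(D*D) = (11*9)*D² = 99*D²)
√(862216 + d(-1167)) = √(862216 + 99*(-1167)²) = √(862216 + 99*1361889) = √(862216 + 134827011) = √135689227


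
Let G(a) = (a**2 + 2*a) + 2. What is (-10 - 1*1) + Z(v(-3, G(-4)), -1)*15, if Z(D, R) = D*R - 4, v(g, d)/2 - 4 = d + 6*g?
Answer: 49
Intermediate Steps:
G(a) = 2 + a**2 + 2*a
v(g, d) = 8 + 2*d + 12*g (v(g, d) = 8 + 2*(d + 6*g) = 8 + (2*d + 12*g) = 8 + 2*d + 12*g)
Z(D, R) = -4 + D*R
(-10 - 1*1) + Z(v(-3, G(-4)), -1)*15 = (-10 - 1*1) + (-4 + (8 + 2*(2 + (-4)**2 + 2*(-4)) + 12*(-3))*(-1))*15 = (-10 - 1) + (-4 + (8 + 2*(2 + 16 - 8) - 36)*(-1))*15 = -11 + (-4 + (8 + 2*10 - 36)*(-1))*15 = -11 + (-4 + (8 + 20 - 36)*(-1))*15 = -11 + (-4 - 8*(-1))*15 = -11 + (-4 + 8)*15 = -11 + 4*15 = -11 + 60 = 49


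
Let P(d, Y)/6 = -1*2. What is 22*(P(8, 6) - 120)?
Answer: -2904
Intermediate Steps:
P(d, Y) = -12 (P(d, Y) = 6*(-1*2) = 6*(-2) = -12)
22*(P(8, 6) - 120) = 22*(-12 - 120) = 22*(-132) = -2904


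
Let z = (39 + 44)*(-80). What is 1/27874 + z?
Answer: -185083359/27874 ≈ -6640.0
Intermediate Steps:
z = -6640 (z = 83*(-80) = -6640)
1/27874 + z = 1/27874 - 6640 = -185083359/27874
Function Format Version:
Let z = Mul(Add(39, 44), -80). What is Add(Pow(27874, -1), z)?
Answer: Rational(-185083359, 27874) ≈ -6640.0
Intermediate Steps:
z = -6640 (z = Mul(83, -80) = -6640)
Add(Pow(27874, -1), z) = Add(Pow(27874, -1), -6640) = Add(Rational(1, 27874), -6640) = Rational(-185083359, 27874)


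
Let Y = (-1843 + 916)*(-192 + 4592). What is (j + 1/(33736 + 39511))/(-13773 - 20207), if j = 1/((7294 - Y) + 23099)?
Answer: -209122/511375315381029 ≈ -4.0894e-10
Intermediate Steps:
Y = -4078800 (Y = -927*4400 = -4078800)
j = 1/4109193 (j = 1/((7294 - 1*(-4078800)) + 23099) = 1/((7294 + 4078800) + 23099) = 1/(4086094 + 23099) = 1/4109193 ≈ 2.4336e-7)
(j + 1/(33736 + 39511))/(-13773 - 20207) = (1/4109193 + 1/(33736 + 39511))/(-13773 - 20207) = (1/4109193 + 1/73247)/(-33980) = (1/4109193 + 1/73247)*(-1/33980) = (4182440/300986059671)*(-1/33980) = -209122/511375315381029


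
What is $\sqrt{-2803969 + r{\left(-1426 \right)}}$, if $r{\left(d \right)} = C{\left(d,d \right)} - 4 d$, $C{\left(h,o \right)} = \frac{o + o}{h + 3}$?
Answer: $\frac{i \sqrt{5666283889789}}{1423} \approx 1672.8 i$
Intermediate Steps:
$C{\left(h,o \right)} = \frac{2 o}{3 + h}$
$r{\left(d \right)} = - 4 d + \frac{2 d}{3 + d}$ ($r{\left(d \right)} = \frac{2 d}{3 + d} - 4 d = - 4 d + \frac{2 d}{3 + d}$)
$\sqrt{-2803969 + r{\left(-1426 \right)}} = \sqrt{-2803969 + 2 \left(-1426\right) \frac{1}{3 - 1426} \left(-5 - -2852\right)} = \sqrt{-2803969 + 2 \left(-1426\right) \frac{1}{-1423} \left(-5 + 2852\right)} = \sqrt{-2803969 + 2 \left(-1426\right) \left(- \frac{1}{1423}\right) 2847} = \sqrt{-2803969 + \frac{8119644}{1423}} = \sqrt{- \frac{3981928243}{1423}} = \frac{i \sqrt{5666283889789}}{1423}$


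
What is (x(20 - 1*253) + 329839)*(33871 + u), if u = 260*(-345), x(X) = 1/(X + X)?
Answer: -8581194937617/466 ≈ -1.8415e+10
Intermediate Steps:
x(X) = 1/(2*X)
u = -89700
(x(20 - 1*253) + 329839)*(33871 + u) = (1/(2*(20 - 1*253)) + 329839)*(33871 - 89700) = (1/(2*(20 - 253)) + 329839)*(-55829) = ((½)/(-233) + 329839)*(-55829) = ((½)*(-1/233) + 329839)*(-55829) = (-1/466 + 329839)*(-55829) = (153704973/466)*(-55829) = -8581194937617/466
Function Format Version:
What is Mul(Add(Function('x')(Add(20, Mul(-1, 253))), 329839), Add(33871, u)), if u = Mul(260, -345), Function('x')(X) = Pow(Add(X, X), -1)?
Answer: Rational(-8581194937617, 466) ≈ -1.8415e+10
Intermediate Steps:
Function('x')(X) = Mul(Rational(1, 2), Pow(X, -1)) (Function('x')(X) = Pow(Mul(2, X), -1) = Mul(Rational(1, 2), Pow(X, -1)))
u = -89700
Mul(Add(Function('x')(Add(20, Mul(-1, 253))), 329839), Add(33871, u)) = Mul(Add(Mul(Rational(1, 2), Pow(Add(20, Mul(-1, 253)), -1)), 329839), Add(33871, -89700)) = Mul(Add(Mul(Rational(1, 2), Pow(Add(20, -253), -1)), 329839), -55829) = Mul(Add(Mul(Rational(1, 2), Pow(-233, -1)), 329839), -55829) = Mul(Add(Mul(Rational(1, 2), Rational(-1, 233)), 329839), -55829) = Mul(Add(Rational(-1, 466), 329839), -55829) = Mul(Rational(153704973, 466), -55829) = Rational(-8581194937617, 466)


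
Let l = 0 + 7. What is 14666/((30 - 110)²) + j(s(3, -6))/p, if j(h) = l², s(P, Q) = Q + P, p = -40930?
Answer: 29998289/13097600 ≈ 2.2904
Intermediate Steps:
l = 7
s(P, Q) = P + Q
j(h) = 49 (j(h) = 7² = 49)
14666/((30 - 110)²) + j(s(3, -6))/p = 14666/((30 - 110)²) + 49/(-40930) = 14666/((-80)²) + 49*(-1/40930) = 14666/6400 - 49/40930 = 14666*(1/6400) - 49/40930 = 7333/3200 - 49/40930 = 29998289/13097600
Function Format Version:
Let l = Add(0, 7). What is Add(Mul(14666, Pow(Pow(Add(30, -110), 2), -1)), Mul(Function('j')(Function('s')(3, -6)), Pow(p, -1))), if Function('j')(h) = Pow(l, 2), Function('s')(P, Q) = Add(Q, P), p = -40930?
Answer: Rational(29998289, 13097600) ≈ 2.2904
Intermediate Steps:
l = 7
Function('s')(P, Q) = Add(P, Q)
Function('j')(h) = 49 (Function('j')(h) = Pow(7, 2) = 49)
Add(Mul(14666, Pow(Pow(Add(30, -110), 2), -1)), Mul(Function('j')(Function('s')(3, -6)), Pow(p, -1))) = Add(Mul(14666, Pow(Pow(Add(30, -110), 2), -1)), Mul(49, Pow(-40930, -1))) = Add(Mul(14666, Pow(Pow(-80, 2), -1)), Mul(49, Rational(-1, 40930))) = Add(Mul(14666, Pow(6400, -1)), Rational(-49, 40930)) = Add(Mul(14666, Rational(1, 6400)), Rational(-49, 40930)) = Add(Rational(7333, 3200), Rational(-49, 40930)) = Rational(29998289, 13097600)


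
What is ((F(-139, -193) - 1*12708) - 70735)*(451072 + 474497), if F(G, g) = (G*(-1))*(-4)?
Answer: -77746870431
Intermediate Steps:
F(G, g) = 4*G (F(G, g) = -G*(-4) = 4*G)
((F(-139, -193) - 1*12708) - 70735)*(451072 + 474497) = ((4*(-139) - 1*12708) - 70735)*(451072 + 474497) = ((-556 - 12708) - 70735)*925569 = (-13264 - 70735)*925569 = -83999*925569 = -77746870431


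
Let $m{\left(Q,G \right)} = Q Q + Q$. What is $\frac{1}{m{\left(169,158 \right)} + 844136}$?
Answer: $\frac{1}{872866} \approx 1.1457 \cdot 10^{-6}$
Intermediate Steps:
$m{\left(Q,G \right)} = Q + Q^{2}$ ($m{\left(Q,G \right)} = Q^{2} + Q = Q + Q^{2}$)
$\frac{1}{m{\left(169,158 \right)} + 844136} = \frac{1}{169 \left(1 + 169\right) + 844136} = \frac{1}{169 \cdot 170 + 844136} = \frac{1}{28730 + 844136} = \frac{1}{872866}$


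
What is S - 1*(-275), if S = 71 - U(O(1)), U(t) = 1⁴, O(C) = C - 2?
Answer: 345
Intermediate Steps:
O(C) = -2 + C
U(t) = 1
S = 70 (S = 71 - 1*1 = 71 - 1 = 70)
S - 1*(-275) = 70 - 1*(-275) = 70 + 275 = 345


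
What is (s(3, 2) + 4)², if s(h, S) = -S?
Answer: 4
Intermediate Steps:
(s(3, 2) + 4)² = (-1*2 + 4)² = (-2 + 4)² = 2² = 4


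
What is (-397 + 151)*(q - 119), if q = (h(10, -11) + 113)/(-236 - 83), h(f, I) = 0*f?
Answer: 9366204/319 ≈ 29361.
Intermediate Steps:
h(f, I) = 0
q = -113/319 (q = (0 + 113)/(-236 - 83) = 113/(-319) = 113*(-1/319) = -113/319 ≈ -0.35423)
(-397 + 151)*(q - 119) = (-397 + 151)*(-113/319 - 119) = -246*(-38074/319) = 9366204/319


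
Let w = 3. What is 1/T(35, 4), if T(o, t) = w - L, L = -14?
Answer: 1/17 ≈ 0.058824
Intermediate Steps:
T(o, t) = 17 (T(o, t) = 3 - 1*(-14) = 3 + 14 = 17)
1/T(35, 4) = 1/17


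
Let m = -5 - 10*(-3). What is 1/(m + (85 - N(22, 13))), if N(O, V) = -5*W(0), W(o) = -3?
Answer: 1/95 ≈ 0.010526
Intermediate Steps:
m = 25 (m = -5 + 30 = 25)
N(O, V) = 15 (N(O, V) = -5*(-3) = 15)
1/(m + (85 - N(22, 13))) = 1/(25 + (85 - 1*15)) = 1/(25 + (85 - 15)) = 1/(25 + 70) = 1/95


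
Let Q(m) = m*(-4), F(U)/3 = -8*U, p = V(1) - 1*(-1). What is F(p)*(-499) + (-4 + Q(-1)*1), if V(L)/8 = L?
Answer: 107784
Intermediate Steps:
V(L) = 8*L
p = 9 (p = 8*1 - 1*(-1) = 8 + 1 = 9)
F(U) = -24*U (F(U) = 3*(-8*U) = -24*U)
Q(m) = -4*m
F(p)*(-499) + (-4 + Q(-1)*1) = -24*9*(-499) + (-4 - 4*(-1)*1) = -216*(-499) + (-4 + 4*1) = 107784 + (-4 + 4) = 107784 + 0 = 107784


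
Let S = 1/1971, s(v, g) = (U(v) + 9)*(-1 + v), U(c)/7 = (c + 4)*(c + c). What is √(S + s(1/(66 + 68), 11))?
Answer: I*√325239827692083/5898546 ≈ 3.0574*I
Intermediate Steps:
U(c) = 14*c*(4 + c) (U(c) = 7*((c + 4)*(c + c)) = 7*((4 + c)*(2*c)) = 7*(2*c*(4 + c)) = 14*c*(4 + c))
s(v, g) = (-1 + v)*(9 + 14*v*(4 + v)) (s(v, g) = (14*v*(4 + v) + 9)*(-1 + v) = (9 + 14*v*(4 + v))*(-1 + v) = (-1 + v)*(9 + 14*v*(4 + v)))
S = 1/1971 ≈ 0.00050736
√(S + s(1/(66 + 68), 11)) = √(1/1971 + (-9 - 47/(66 + 68) + 14*(1/(66 + 68))³ + 42*(1/(66 + 68))²)) = √(1/1971 + (-9 - 47/134 + 14*(1/134)³ + 42*(1/134)²)) = √(1/1971 + (-9 - 47*1/134 + 14*(1/134)³ + 42*(1/134)²)) = √(1/1971 + (-9 - 47/134 + 14*(1/2406104) + 42*(1/17956))) = √(1/1971 + (-9 - 47/134 + 7/1203052 + 21/8978)) = √(1/1971 - 11246613/1203052) = √(-22165871171/2371215492) = I*√325239827692083/5898546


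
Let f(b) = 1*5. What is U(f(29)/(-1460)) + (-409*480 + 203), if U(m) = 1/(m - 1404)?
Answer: -80401890665/409969 ≈ -1.9612e+5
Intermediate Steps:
f(b) = 5
U(m) = 1/(-1404 + m)
U(f(29)/(-1460)) + (-409*480 + 203) = 1/(-1404 + 5/(-1460)) + (-409*480 + 203) = 1/(-1404 + 5*(-1/1460)) + (-196320 + 203) = 1/(-1404 - 1/292) - 196117 = 1/(-409969/292) - 196117 = -292/409969 - 196117 = -80401890665/409969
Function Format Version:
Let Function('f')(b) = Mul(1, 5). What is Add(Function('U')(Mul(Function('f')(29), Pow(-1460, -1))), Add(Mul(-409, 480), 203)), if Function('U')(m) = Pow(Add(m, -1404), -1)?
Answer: Rational(-80401890665, 409969) ≈ -1.9612e+5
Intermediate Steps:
Function('f')(b) = 5
Function('U')(m) = Pow(Add(-1404, m), -1)
Add(Function('U')(Mul(Function('f')(29), Pow(-1460, -1))), Add(Mul(-409, 480), 203)) = Add(Pow(Add(-1404, Mul(5, Pow(-1460, -1))), -1), Add(Mul(-409, 480), 203)) = Add(Pow(Add(-1404, Mul(5, Rational(-1, 1460))), -1), Add(-196320, 203)) = Add(Pow(Add(-1404, Rational(-1, 292)), -1), -196117) = Add(Pow(Rational(-409969, 292), -1), -196117) = Add(Rational(-292, 409969), -196117) = Rational(-80401890665, 409969)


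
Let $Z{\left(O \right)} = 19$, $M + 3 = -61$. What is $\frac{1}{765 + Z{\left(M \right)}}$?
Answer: $\frac{1}{784} \approx 0.0012755$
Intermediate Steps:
$M = -64$ ($M = -3 - 61 = -64$)
$\frac{1}{765 + Z{\left(M \right)}} = \frac{1}{765 + 19} = \frac{1}{784}$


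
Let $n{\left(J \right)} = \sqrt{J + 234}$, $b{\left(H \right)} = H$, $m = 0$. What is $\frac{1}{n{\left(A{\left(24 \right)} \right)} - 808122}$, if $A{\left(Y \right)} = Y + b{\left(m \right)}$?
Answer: $- \frac{134687}{108843527771} - \frac{\sqrt{258}}{653061166626} \approx -1.2375 \cdot 10^{-6}$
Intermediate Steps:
$A{\left(Y \right)} = Y$ ($A{\left(Y \right)} = Y + 0 = Y$)
$n{\left(J \right)} = \sqrt{234 + J}$
$\frac{1}{n{\left(A{\left(24 \right)} \right)} - 808122} = \frac{1}{\sqrt{234 + 24} - 808122} = \frac{1}{\sqrt{258} - 808122} = \frac{1}{-808122 + \sqrt{258}}$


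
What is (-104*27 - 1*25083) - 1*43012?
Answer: -70903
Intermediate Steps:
(-104*27 - 1*25083) - 1*43012 = (-2808 - 25083) - 43012 = -27891 - 43012 = -70903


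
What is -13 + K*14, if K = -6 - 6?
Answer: -181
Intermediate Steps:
K = -12
-13 + K*14 = -13 - 12*14 = -13 - 168 = -181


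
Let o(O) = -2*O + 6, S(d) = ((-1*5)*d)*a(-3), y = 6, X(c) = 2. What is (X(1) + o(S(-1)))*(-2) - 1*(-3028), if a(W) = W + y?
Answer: 3072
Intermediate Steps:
a(W) = 6 + W (a(W) = W + 6 = 6 + W)
S(d) = -15*d (S(d) = ((-1*5)*d)*(6 - 3) = -5*d*3 = -15*d)
o(O) = 6 - 2*O
(X(1) + o(S(-1)))*(-2) - 1*(-3028) = (2 + (6 - (-30)*(-1)))*(-2) - 1*(-3028) = (2 + (6 - 2*15))*(-2) + 3028 = (2 + (6 - 30))*(-2) + 3028 = (2 - 24)*(-2) + 3028 = -22*(-2) + 3028 = 44 + 3028 = 3072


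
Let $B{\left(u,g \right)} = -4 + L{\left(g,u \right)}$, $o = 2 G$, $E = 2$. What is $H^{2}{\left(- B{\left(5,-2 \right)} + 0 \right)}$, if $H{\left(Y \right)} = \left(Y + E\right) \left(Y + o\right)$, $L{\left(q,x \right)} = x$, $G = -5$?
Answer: $121$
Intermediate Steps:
$o = -10$ ($o = 2 \left(-5\right) = -10$)
$B{\left(u,g \right)} = -4 + u$
$H{\left(Y \right)} = \left(-10 + Y\right) \left(2 + Y\right)$ ($H{\left(Y \right)} = \left(Y + 2\right) \left(Y - 10\right) = \left(2 + Y\right) \left(-10 + Y\right) = \left(-10 + Y\right) \left(2 + Y\right)$)
$H^{2}{\left(- B{\left(5,-2 \right)} + 0 \right)} = \left(-20 + \left(- (-4 + 5) + 0\right)^{2} - 8 \left(- (-4 + 5) + 0\right)\right)^{2} = \left(-20 + \left(\left(-1\right) 1 + 0\right)^{2} - 8 \left(\left(-1\right) 1 + 0\right)\right)^{2} = \left(-20 + \left(-1 + 0\right)^{2} - 8 \left(-1 + 0\right)\right)^{2} = \left(-20 + \left(-1\right)^{2} - -8\right)^{2} = \left(-20 + 1 + 8\right)^{2} = \left(-11\right)^{2} = 121$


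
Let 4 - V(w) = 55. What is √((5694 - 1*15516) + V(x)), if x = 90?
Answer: 3*I*√1097 ≈ 99.363*I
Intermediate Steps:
V(w) = -51 (V(w) = 4 - 1*55 = 4 - 55 = -51)
√((5694 - 1*15516) + V(x)) = √((5694 - 1*15516) - 51) = √((5694 - 15516) - 51) = √(-9822 - 51) = √(-9873) = 3*I*√1097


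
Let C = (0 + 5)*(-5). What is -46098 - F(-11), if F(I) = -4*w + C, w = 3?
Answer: -46061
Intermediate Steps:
C = -25 (C = 5*(-5) = -25)
F(I) = -37 (F(I) = -4*3 - 25 = -12 - 25 = -37)
-46098 - F(-11) = -46098 - 1*(-37) = -46098 + 37 = -46061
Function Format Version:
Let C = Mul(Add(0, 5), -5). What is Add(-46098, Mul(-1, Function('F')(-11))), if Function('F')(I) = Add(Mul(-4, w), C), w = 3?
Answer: -46061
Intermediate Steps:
C = -25 (C = Mul(5, -5) = -25)
Function('F')(I) = -37 (Function('F')(I) = Add(Mul(-4, 3), -25) = Add(-12, -25) = -37)
Add(-46098, Mul(-1, Function('F')(-11))) = Add(-46098, Mul(-1, -37)) = Add(-46098, 37) = -46061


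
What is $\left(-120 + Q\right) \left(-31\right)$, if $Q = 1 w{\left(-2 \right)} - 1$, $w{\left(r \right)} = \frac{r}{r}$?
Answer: $3720$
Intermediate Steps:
$w{\left(r \right)} = 1$
$Q = 0$ ($Q = 1 \cdot 1 - 1 = 1 - 1 = 0$)
$\left(-120 + Q\right) \left(-31\right) = \left(-120 + 0\right) \left(-31\right) = \left(-120\right) \left(-31\right) = 3720$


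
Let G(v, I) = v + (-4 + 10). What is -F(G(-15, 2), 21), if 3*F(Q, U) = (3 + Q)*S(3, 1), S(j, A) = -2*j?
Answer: -12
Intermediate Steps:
G(v, I) = 6 + v (G(v, I) = v + 6 = 6 + v)
F(Q, U) = -6 - 2*Q (F(Q, U) = ((3 + Q)*(-2*3))/3 = ((3 + Q)*(-6))/3 = (-18 - 6*Q)/3 = -6 - 2*Q)
-F(G(-15, 2), 21) = -(-6 - 2*(6 - 15)) = -(-6 - 2*(-9)) = -(-6 + 18) = -1*12 = -12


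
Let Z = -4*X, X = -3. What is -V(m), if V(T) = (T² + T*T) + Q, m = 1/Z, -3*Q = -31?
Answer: -745/72 ≈ -10.347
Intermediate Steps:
Q = 31/3 (Q = -⅓*(-31) = 31/3 ≈ 10.333)
Z = 12 (Z = -4*(-3) = 12)
m = 1/12 ≈ 0.083333
V(T) = 31/3 + 2*T² (V(T) = (T² + T*T) + 31/3 = (T² + T²) + 31/3 = 2*T² + 31/3 = 31/3 + 2*T²)
-V(m) = -(31/3 + 2*(1/12)²) = -(31/3 + 2*(1/144)) = -(31/3 + 1/72) = -1*745/72 = -745/72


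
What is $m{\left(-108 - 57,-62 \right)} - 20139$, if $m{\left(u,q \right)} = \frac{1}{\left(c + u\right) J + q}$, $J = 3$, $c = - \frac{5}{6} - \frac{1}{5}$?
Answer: $- \frac{112798549}{5601} \approx -20139.0$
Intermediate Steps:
$c = - \frac{31}{30}$ ($c = \left(-5\right) \frac{1}{6} - \frac{1}{5} = - \frac{5}{6} - \frac{1}{5} = - \frac{31}{30} \approx -1.0333$)
$m{\left(u,q \right)} = \frac{1}{- \frac{31}{10} + q + 3 u}$ ($m{\left(u,q \right)} = \frac{1}{\left(- \frac{31}{30} + u\right) 3 + q} = \frac{1}{\left(- \frac{31}{10} + 3 u\right) + q} = \frac{1}{- \frac{31}{10} + q + 3 u}$)
$m{\left(-108 - 57,-62 \right)} - 20139 = \frac{10}{-31 + 10 \left(-62\right) + 30 \left(-108 - 57\right)} - 20139 = \frac{10}{-31 - 620 + 30 \left(-165\right)} - 20139 = \frac{10}{-31 - 620 - 4950} - 20139 = \frac{10}{-5601} - 20139 = 10 \left(- \frac{1}{5601}\right) - 20139 = - \frac{10}{5601} - 20139 = - \frac{112798549}{5601}$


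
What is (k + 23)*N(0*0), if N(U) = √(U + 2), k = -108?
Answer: -85*√2 ≈ -120.21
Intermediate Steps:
N(U) = √(2 + U)
(k + 23)*N(0*0) = (-108 + 23)*√(2 + 0*0) = -85*√(2 + 0) = -85*√2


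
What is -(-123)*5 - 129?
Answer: 486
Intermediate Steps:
-(-123)*5 - 129 = -123*(-5) - 129 = 615 - 129 = 486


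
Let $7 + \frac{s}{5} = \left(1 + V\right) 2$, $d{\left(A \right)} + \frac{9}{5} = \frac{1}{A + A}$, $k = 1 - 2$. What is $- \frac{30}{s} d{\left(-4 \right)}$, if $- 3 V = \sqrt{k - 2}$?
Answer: $- \frac{693}{316} + \frac{231 i \sqrt{3}}{790} \approx -2.193 + 0.50646 i$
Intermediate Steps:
$k = -1$
$V = - \frac{i \sqrt{3}}{3}$ ($V = - \frac{\sqrt{-1 - 2}}{3} = - \frac{\sqrt{-3}}{3} = - \frac{i \sqrt{3}}{3} \approx - 0.57735 i$)
$d{\left(A \right)} = - \frac{9}{5} + \frac{1}{2 A}$ ($d{\left(A \right)} = - \frac{9}{5} + \frac{1}{A + A} = - \frac{9}{5} + \frac{1}{2 A}$)
$s = -25 - \frac{10 i \sqrt{3}}{3}$ ($s = -35 + 5 \left(1 - \frac{i \sqrt{3}}{3}\right) 2 = -35 + 5 \left(2 - \frac{2 i \sqrt{3}}{3}\right) = -35 + \left(10 - \frac{10 i \sqrt{3}}{3}\right) = -25 - \frac{10 i \sqrt{3}}{3} \approx -25.0 - 5.7735 i$)
$- \frac{30}{s} d{\left(-4 \right)} = - \frac{30}{-25 - \frac{10 i \sqrt{3}}{3}} \frac{5 - -72}{10 \left(-4\right)} = - \frac{30}{-25 - \frac{10 i \sqrt{3}}{3}} \cdot \frac{1}{10} \left(- \frac{1}{4}\right) \left(5 + 72\right) = - \frac{30}{-25 - \frac{10 i \sqrt{3}}{3}} \cdot \frac{1}{10} \left(- \frac{1}{4}\right) 77 = - \frac{30}{-25 - \frac{10 i \sqrt{3}}{3}} \left(- \frac{77}{40}\right) = \frac{231}{4 \left(-25 - \frac{10 i \sqrt{3}}{3}\right)}$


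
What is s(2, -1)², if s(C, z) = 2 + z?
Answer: 1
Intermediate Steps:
s(2, -1)² = (2 - 1)² = 1² = 1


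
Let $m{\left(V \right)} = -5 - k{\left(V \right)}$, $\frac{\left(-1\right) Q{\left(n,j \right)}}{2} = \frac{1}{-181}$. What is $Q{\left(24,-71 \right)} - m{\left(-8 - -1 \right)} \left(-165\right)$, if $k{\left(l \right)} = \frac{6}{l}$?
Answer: $- \frac{866071}{1267} \approx -683.56$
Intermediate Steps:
$Q{\left(n,j \right)} = \frac{2}{181}$ ($Q{\left(n,j \right)} = - \frac{2}{-181} = \left(-2\right) \left(- \frac{1}{181}\right) = \frac{2}{181}$)
$m{\left(V \right)} = -5 - \frac{6}{V}$
$Q{\left(24,-71 \right)} - m{\left(-8 - -1 \right)} \left(-165\right) = \frac{2}{181} - \left(-5 - \frac{6}{-8 - -1}\right) \left(-165\right) = \frac{2}{181} - \left(-5 - \frac{6}{-8 + 1}\right) \left(-165\right) = \frac{2}{181} - \left(-5 - \frac{6}{-7}\right) \left(-165\right) = \frac{2}{181} - \left(-5 - - \frac{6}{7}\right) \left(-165\right) = \frac{2}{181} - \left(-5 + \frac{6}{7}\right) \left(-165\right) = \frac{2}{181} - \left(- \frac{29}{7}\right) \left(-165\right) = \frac{2}{181} - \frac{4785}{7} = - \frac{866071}{1267}$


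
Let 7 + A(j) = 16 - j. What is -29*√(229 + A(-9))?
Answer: -29*√247 ≈ -455.77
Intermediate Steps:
A(j) = 9 - j (A(j) = -7 + (16 - j) = 9 - j)
-29*√(229 + A(-9)) = -29*√(229 + (9 - 1*(-9))) = -29*√(229 + (9 + 9)) = -29*√(229 + 18) = -29*√247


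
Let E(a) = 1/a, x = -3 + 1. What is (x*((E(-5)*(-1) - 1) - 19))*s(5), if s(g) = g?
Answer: 198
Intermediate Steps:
x = -2
(x*((E(-5)*(-1) - 1) - 19))*s(5) = -2*((-1/(-5) - 1) - 19)*5 = -2*((-⅕*(-1) - 1) - 19)*5 = -2*((⅕ - 1) - 19)*5 = -2*(-⅘ - 19)*5 = -2*(-99/5)*5 = (198/5)*5 = 198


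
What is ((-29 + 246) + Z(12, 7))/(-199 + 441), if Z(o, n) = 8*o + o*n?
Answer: 397/242 ≈ 1.6405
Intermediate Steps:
Z(o, n) = 8*o + n*o
((-29 + 246) + Z(12, 7))/(-199 + 441) = ((-29 + 246) + 12*(8 + 7))/(-199 + 441) = (217 + 12*15)/242 = (217 + 180)*(1/242) = 397*(1/242) = 397/242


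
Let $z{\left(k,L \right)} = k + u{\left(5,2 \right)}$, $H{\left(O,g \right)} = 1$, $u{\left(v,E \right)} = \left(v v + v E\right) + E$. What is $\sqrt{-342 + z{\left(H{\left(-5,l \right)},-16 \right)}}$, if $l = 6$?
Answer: $4 i \sqrt{19} \approx 17.436 i$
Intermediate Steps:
$u{\left(v,E \right)} = E + v^{2} + E v$ ($u{\left(v,E \right)} = \left(v^{2} + E v\right) + E = E + v^{2} + E v$)
$z{\left(k,L \right)} = 37 + k$ ($z{\left(k,L \right)} = k + \left(2 + 5^{2} + 2 \cdot 5\right) = k + \left(2 + 25 + 10\right) = k + 37 = 37 + k$)
$\sqrt{-342 + z{\left(H{\left(-5,l \right)},-16 \right)}} = \sqrt{-342 + \left(37 + 1\right)} = \sqrt{-342 + 38} = \sqrt{-304} = 4 i \sqrt{19}$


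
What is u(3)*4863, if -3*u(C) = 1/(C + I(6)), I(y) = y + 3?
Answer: -1621/12 ≈ -135.08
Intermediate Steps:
I(y) = 3 + y
u(C) = -1/(3*(9 + C)) (u(C) = -1/(3*(C + (3 + 6))) = -1/(3*(C + 9)) = -1/(3*(9 + C)))
u(3)*4863 = -1/(27 + 3*3)*4863 = -1/(27 + 9)*4863 = -1/36*4863 = -1621/12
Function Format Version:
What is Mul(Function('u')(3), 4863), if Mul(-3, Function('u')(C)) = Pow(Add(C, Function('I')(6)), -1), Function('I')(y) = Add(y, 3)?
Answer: Rational(-1621, 12) ≈ -135.08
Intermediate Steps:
Function('I')(y) = Add(3, y)
Function('u')(C) = Mul(Rational(-1, 3), Pow(Add(9, C), -1)) (Function('u')(C) = Mul(Rational(-1, 3), Pow(Add(C, Add(3, 6)), -1)) = Mul(Rational(-1, 3), Pow(Add(C, 9), -1)) = Mul(Rational(-1, 3), Pow(Add(9, C), -1)))
Mul(Function('u')(3), 4863) = Mul(Mul(-1, Pow(Add(27, Mul(3, 3)), -1)), 4863) = Mul(Mul(-1, Pow(Add(27, 9), -1)), 4863) = Mul(Mul(-1, Pow(36, -1)), 4863) = Mul(Mul(-1, Rational(1, 36)), 4863) = Mul(Rational(-1, 36), 4863) = Rational(-1621, 12)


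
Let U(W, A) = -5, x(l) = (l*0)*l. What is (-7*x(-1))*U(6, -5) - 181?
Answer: -181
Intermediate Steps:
x(l) = 0 (x(l) = 0*l = 0)
(-7*x(-1))*U(6, -5) - 181 = -7*0*(-5) - 181 = 0*(-5) - 181 = 0 - 181 = -181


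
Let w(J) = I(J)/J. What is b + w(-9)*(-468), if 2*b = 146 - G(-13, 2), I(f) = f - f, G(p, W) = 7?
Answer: 139/2 ≈ 69.500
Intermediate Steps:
I(f) = 0
w(J) = 0 (w(J) = 0/J = 0)
b = 139/2 (b = (146 - 1*7)/2 = (146 - 7)/2 = (1/2)*139 = 139/2 ≈ 69.500)
b + w(-9)*(-468) = 139/2 + 0*(-468) = 139/2 + 0 = 139/2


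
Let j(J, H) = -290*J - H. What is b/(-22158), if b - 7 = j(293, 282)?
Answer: 28415/7386 ≈ 3.8471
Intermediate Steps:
j(J, H) = -H - 290*J
b = -85245 (b = 7 + (-1*282 - 290*293) = 7 + (-282 - 84970) = 7 - 85252 = -85245)
b/(-22158) = -85245/(-22158) = -85245*(-1/22158) = 28415/7386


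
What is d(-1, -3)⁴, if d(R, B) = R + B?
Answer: 256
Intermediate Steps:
d(R, B) = B + R
d(-1, -3)⁴ = (-3 - 1)⁴ = (-4)⁴ = 256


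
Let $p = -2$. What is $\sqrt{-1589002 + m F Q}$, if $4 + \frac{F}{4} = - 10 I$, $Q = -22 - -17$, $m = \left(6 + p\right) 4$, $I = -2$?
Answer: $i \sqrt{1594122} \approx 1262.6 i$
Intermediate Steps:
$m = 16$ ($m = \left(6 - 2\right) 4 = 4 \cdot 4 = 16$)
$Q = -5$ ($Q = -22 + 17 = -5$)
$F = 64$ ($F = -16 + 4 \left(\left(-10\right) \left(-2\right)\right) = -16 + 4 \cdot 20 = -16 + 80 = 64$)
$\sqrt{-1589002 + m F Q} = \sqrt{-1589002 + 16 \cdot 64 \left(-5\right)} = \sqrt{-1589002 + 1024 \left(-5\right)} = \sqrt{-1589002 - 5120} = \sqrt{-1594122} = i \sqrt{1594122}$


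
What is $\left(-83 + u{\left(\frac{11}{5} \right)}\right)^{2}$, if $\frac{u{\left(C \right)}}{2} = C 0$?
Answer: $6889$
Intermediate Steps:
$u{\left(C \right)} = 0$ ($u{\left(C \right)} = 2 C 0 = 2 \cdot 0 = 0$)
$\left(-83 + u{\left(\frac{11}{5} \right)}\right)^{2} = \left(-83 + 0\right)^{2} = \left(-83\right)^{2} = 6889$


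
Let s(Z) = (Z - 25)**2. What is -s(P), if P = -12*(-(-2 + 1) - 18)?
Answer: -32041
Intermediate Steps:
P = 204 (P = -12*(-1*(-1) - 18) = -12*(1 - 18) = -12*(-17) = 204)
s(Z) = (-25 + Z)**2
-s(P) = -(-25 + 204)**2 = -1*179**2 = -1*32041 = -32041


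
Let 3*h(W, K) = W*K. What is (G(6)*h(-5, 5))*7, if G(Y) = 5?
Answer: -875/3 ≈ -291.67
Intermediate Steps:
h(W, K) = K*W/3 (h(W, K) = (W*K)/3 = (K*W)/3 = K*W/3)
(G(6)*h(-5, 5))*7 = (5*((1/3)*5*(-5)))*7 = (5*(-25/3))*7 = -125/3*7 = -875/3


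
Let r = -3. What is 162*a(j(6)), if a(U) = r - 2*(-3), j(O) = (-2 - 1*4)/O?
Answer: 486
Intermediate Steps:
j(O) = -6/O (j(O) = (-2 - 4)/O = -6/O)
a(U) = 3 (a(U) = -3 - 2*(-3) = -3 + 6 = 3)
162*a(j(6)) = 162*3 = 486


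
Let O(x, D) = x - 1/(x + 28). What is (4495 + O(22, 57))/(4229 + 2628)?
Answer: 225849/342850 ≈ 0.65874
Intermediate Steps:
O(x, D) = x - 1/(28 + x)
(4495 + O(22, 57))/(4229 + 2628) = (4495 + (-1 + 22**2 + 28*22)/(28 + 22))/(4229 + 2628) = (4495 + (-1 + 484 + 616)/50)/6857 = (4495 + (1/50)*1099)*(1/6857) = (4495 + 1099/50)*(1/6857) = (225849/50)*(1/6857) = 225849/342850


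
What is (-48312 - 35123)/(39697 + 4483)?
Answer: -16687/8836 ≈ -1.8885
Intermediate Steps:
(-48312 - 35123)/(39697 + 4483) = -83435/44180 = -83435*1/44180 = -16687/8836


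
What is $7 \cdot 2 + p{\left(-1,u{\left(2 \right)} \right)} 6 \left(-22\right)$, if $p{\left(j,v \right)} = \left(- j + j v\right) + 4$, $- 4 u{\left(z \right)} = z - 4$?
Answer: $-580$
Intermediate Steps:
$u{\left(z \right)} = 1 - \frac{z}{4}$ ($u{\left(z \right)} = - \frac{z - 4}{4} = - \frac{-4 + z}{4} = 1 - \frac{z}{4}$)
$p{\left(j,v \right)} = 4 - j + j v$
$7 \cdot 2 + p{\left(-1,u{\left(2 \right)} \right)} 6 \left(-22\right) = 7 \cdot 2 + \left(4 - -1 - \left(1 - \frac{1}{2}\right)\right) 6 \left(-22\right) = 14 + \left(4 + 1 - \left(1 - \frac{1}{2}\right)\right) 6 \left(-22\right) = 14 + \left(4 + 1 - \frac{1}{2}\right) 6 \left(-22\right) = 14 + \frac{9}{2} \cdot 6 \left(-22\right) = 14 + 27 \left(-22\right) = 14 - 594 = -580$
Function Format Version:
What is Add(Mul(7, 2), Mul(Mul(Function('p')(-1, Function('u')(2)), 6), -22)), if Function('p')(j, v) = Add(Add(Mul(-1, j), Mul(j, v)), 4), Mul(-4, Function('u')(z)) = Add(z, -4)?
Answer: -580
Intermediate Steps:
Function('u')(z) = Add(1, Mul(Rational(-1, 4), z)) (Function('u')(z) = Mul(Rational(-1, 4), Add(z, -4)) = Mul(Rational(-1, 4), Add(-4, z)) = Add(1, Mul(Rational(-1, 4), z)))
Function('p')(j, v) = Add(4, Mul(-1, j), Mul(j, v))
Add(Mul(7, 2), Mul(Mul(Function('p')(-1, Function('u')(2)), 6), -22)) = Add(Mul(7, 2), Mul(Mul(Add(4, Mul(-1, -1), Mul(-1, Add(1, Mul(Rational(-1, 4), 2)))), 6), -22)) = Add(14, Mul(Mul(Add(4, 1, Mul(-1, Add(1, Rational(-1, 2)))), 6), -22)) = Add(14, Mul(Mul(Add(4, 1, Mul(-1, Rational(1, 2))), 6), -22)) = Add(14, Mul(Mul(Add(4, 1, Rational(-1, 2)), 6), -22)) = Add(14, Mul(Mul(Rational(9, 2), 6), -22)) = Add(14, Mul(27, -22)) = Add(14, -594) = -580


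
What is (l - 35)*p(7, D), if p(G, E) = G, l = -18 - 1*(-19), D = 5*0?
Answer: -238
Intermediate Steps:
D = 0
l = 1 (l = -18 + 19 = 1)
(l - 35)*p(7, D) = (1 - 35)*7 = -34*7 = -238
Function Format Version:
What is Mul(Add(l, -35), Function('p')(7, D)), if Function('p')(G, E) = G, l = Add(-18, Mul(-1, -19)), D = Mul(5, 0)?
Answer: -238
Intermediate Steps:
D = 0
l = 1 (l = Add(-18, 19) = 1)
Mul(Add(l, -35), Function('p')(7, D)) = Mul(Add(1, -35), 7) = Mul(-34, 7) = -238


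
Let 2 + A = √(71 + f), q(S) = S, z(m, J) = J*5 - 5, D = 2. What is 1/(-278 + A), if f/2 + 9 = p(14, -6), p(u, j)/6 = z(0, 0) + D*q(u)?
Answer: -40/11153 - √329/78071 ≈ -0.0038188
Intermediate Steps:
z(m, J) = -5 + 5*J (z(m, J) = 5*J - 5 = -5 + 5*J)
p(u, j) = -30 + 12*u (p(u, j) = 6*((-5 + 5*0) + 2*u) = 6*((-5 + 0) + 2*u) = 6*(-5 + 2*u) = -30 + 12*u)
f = 258 (f = -18 + 2*(-30 + 12*14) = -18 + 2*(-30 + 168) = -18 + 2*138 = -18 + 276 = 258)
A = -2 + √329 (A = -2 + √(71 + 258) = -2 + √329 ≈ 16.138)
1/(-278 + A) = 1/(-278 + (-2 + √329)) = 1/(-280 + √329)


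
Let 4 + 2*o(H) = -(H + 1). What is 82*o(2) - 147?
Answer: -434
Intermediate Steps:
o(H) = -5/2 - H/2 (o(H) = -2 + (-(H + 1))/2 = -2 + (-(1 + H))/2 = -2 + (-1 - H)/2 = -2 + (-1/2 - H/2) = -5/2 - H/2)
82*o(2) - 147 = 82*(-5/2 - 1/2*2) - 147 = 82*(-5/2 - 1) - 147 = 82*(-7/2) - 147 = -287 - 147 = -434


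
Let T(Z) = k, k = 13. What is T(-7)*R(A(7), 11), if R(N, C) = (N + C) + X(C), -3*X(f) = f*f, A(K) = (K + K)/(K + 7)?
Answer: -1105/3 ≈ -368.33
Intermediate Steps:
T(Z) = 13
A(K) = 2*K/(7 + K) (A(K) = (2*K)/(7 + K) = 2*K/(7 + K))
X(f) = -f²/3 (X(f) = -f*f/3 = -f²/3)
R(N, C) = C + N - C²/3 (R(N, C) = (N + C) - C²/3 = (C + N) - C²/3 = C + N - C²/3)
T(-7)*R(A(7), 11) = 13*(11 + 2*7/(7 + 7) - ⅓*11²) = 13*(11 + 2*7/14 - ⅓*121) = 13*(11 + 2*7*(1/14) - 121/3) = 13*(11 + 1 - 121/3) = 13*(-85/3) = -1105/3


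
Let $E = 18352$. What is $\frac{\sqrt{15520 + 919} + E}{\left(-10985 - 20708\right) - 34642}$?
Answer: $- \frac{18352}{66335} - \frac{\sqrt{16439}}{66335} \approx -0.27859$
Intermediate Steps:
$\frac{\sqrt{15520 + 919} + E}{\left(-10985 - 20708\right) - 34642} = \frac{\sqrt{15520 + 919} + 18352}{\left(-10985 - 20708\right) - 34642} = \frac{\sqrt{16439} + 18352}{\left(-10985 - 20708\right) - 34642} = \frac{18352 + \sqrt{16439}}{-31693 - 34642} = \frac{18352 + \sqrt{16439}}{-66335} = \left(18352 + \sqrt{16439}\right) \left(- \frac{1}{66335}\right) = - \frac{18352}{66335} - \frac{\sqrt{16439}}{66335}$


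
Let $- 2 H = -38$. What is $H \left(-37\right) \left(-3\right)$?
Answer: $2109$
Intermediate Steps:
$H = 19$ ($H = \left(- \frac{1}{2}\right) \left(-38\right) = 19$)
$H \left(-37\right) \left(-3\right) = 19 \left(-37\right) \left(-3\right) = \left(-703\right) \left(-3\right) = 2109$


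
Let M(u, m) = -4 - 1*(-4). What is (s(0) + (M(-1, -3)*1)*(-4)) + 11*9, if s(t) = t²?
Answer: 99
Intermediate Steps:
M(u, m) = 0 (M(u, m) = -4 + 4 = 0)
(s(0) + (M(-1, -3)*1)*(-4)) + 11*9 = (0² + (0*1)*(-4)) + 11*9 = (0 + 0*(-4)) + 99 = (0 + 0) + 99 = 0 + 99 = 99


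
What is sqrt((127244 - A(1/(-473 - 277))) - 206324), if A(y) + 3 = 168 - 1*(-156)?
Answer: I*sqrt(79401) ≈ 281.78*I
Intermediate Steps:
A(y) = 321 (A(y) = -3 + (168 - 1*(-156)) = -3 + (168 + 156) = -3 + 324 = 321)
sqrt((127244 - A(1/(-473 - 277))) - 206324) = sqrt((127244 - 1*321) - 206324) = sqrt((127244 - 321) - 206324) = sqrt(126923 - 206324) = sqrt(-79401) = I*sqrt(79401)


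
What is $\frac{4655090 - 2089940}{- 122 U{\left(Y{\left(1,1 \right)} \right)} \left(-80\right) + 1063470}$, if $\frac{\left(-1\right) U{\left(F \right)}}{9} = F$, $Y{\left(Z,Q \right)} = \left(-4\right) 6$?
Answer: $\frac{12215}{15103} \approx 0.80878$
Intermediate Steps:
$Y{\left(Z,Q \right)} = -24$
$U{\left(F \right)} = - 9 F$
$\frac{4655090 - 2089940}{- 122 U{\left(Y{\left(1,1 \right)} \right)} \left(-80\right) + 1063470} = \frac{4655090 - 2089940}{- 122 \left(\left(-9\right) \left(-24\right)\right) \left(-80\right) + 1063470} = \frac{2565150}{\left(-122\right) 216 \left(-80\right) + 1063470} = \frac{2565150}{\left(-26352\right) \left(-80\right) + 1063470} = \frac{2565150}{2108160 + 1063470} = \frac{2565150}{3171630} = 2565150 \cdot \frac{1}{3171630} = \frac{12215}{15103}$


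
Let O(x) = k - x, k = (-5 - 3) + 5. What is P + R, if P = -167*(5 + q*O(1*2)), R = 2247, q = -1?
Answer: 577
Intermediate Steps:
k = -3 (k = -8 + 5 = -3)
O(x) = -3 - x
P = -1670 (P = -167*(5 - (-3 - 2)) = -167*(5 - 1*(-5)) = -167*(5 + 5) = -167*10 = -1670)
P + R = -1670 + 2247 = 577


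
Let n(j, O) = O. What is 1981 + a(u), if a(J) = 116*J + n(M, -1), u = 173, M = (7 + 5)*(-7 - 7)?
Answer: 22048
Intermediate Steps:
M = -168 (M = 12*(-14) = -168)
a(J) = -1 + 116*J (a(J) = 116*J - 1 = -1 + 116*J)
1981 + a(u) = 1981 + (-1 + 116*173) = 1981 + (-1 + 20068) = 1981 + 20067 = 22048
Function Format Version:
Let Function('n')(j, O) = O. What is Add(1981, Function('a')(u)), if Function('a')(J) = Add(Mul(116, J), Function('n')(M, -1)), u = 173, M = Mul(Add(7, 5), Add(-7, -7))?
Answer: 22048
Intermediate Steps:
M = -168 (M = Mul(12, -14) = -168)
Function('a')(J) = Add(-1, Mul(116, J)) (Function('a')(J) = Add(Mul(116, J), -1) = Add(-1, Mul(116, J)))
Add(1981, Function('a')(u)) = Add(1981, Add(-1, Mul(116, 173))) = Add(1981, Add(-1, 20068)) = Add(1981, 20067) = 22048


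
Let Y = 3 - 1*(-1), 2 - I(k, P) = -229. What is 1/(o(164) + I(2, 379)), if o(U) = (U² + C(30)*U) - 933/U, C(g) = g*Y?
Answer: 164/7675415 ≈ 2.1367e-5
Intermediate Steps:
I(k, P) = 231 (I(k, P) = 2 - 1*(-229) = 2 + 229 = 231)
Y = 4 (Y = 3 + 1 = 4)
C(g) = 4*g (C(g) = g*4 = 4*g)
o(U) = U² - 933/U + 120*U (o(U) = (U² + (4*30)*U) - 933/U = (U² + 120*U) - 933/U = U² - 933/U + 120*U)
1/(o(164) + I(2, 379)) = 1/((-933 + 164²*(120 + 164))/164 + 231) = 1/((-933 + 26896*284)/164 + 231) = 1/((-933 + 7638464)/164 + 231) = 1/((1/164)*7637531 + 231) = 1/(7637531/164 + 231) = 1/(7675415/164) = 164/7675415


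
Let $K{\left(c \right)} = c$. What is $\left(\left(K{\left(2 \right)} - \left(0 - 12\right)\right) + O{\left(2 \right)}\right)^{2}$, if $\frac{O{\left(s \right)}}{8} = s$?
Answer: $900$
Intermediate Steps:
$O{\left(s \right)} = 8 s$
$\left(\left(K{\left(2 \right)} - \left(0 - 12\right)\right) + O{\left(2 \right)}\right)^{2} = \left(\left(2 - \left(0 - 12\right)\right) + 8 \cdot 2\right)^{2} = \left(\left(2 - -12\right) + 16\right)^{2} = \left(\left(2 + 12\right) + 16\right)^{2} = \left(14 + 16\right)^{2} = 30^{2} = 900$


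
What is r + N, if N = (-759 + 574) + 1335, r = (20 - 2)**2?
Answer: 1474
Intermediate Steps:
r = 324 (r = 18**2 = 324)
N = 1150 (N = -185 + 1335 = 1150)
r + N = 324 + 1150 = 1474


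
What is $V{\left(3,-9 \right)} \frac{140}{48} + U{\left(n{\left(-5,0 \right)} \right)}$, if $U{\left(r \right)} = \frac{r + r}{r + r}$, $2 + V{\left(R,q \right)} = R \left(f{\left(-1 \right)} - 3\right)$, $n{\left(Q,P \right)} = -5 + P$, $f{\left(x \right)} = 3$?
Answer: $- \frac{29}{6} \approx -4.8333$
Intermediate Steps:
$V{\left(R,q \right)} = -2$ ($V{\left(R,q \right)} = -2 + R \left(3 - 3\right) = -2 + R 0 = -2 + 0 = -2$)
$U{\left(r \right)} = 1$ ($U{\left(r \right)} = \frac{2 r}{2 r} = 2 r \frac{1}{2 r} = 1$)
$V{\left(3,-9 \right)} \frac{140}{48} + U{\left(n{\left(-5,0 \right)} \right)} = - 2 \cdot \frac{140}{48} + 1 = - 2 \cdot 140 \cdot \frac{1}{48} + 1 = \left(-2\right) \frac{35}{12} + 1 = - \frac{35}{6} + 1 = - \frac{29}{6}$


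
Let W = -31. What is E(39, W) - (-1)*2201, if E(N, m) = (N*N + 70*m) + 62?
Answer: 1614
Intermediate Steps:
E(N, m) = 62 + N² + 70*m (E(N, m) = (N² + 70*m) + 62 = 62 + N² + 70*m)
E(39, W) - (-1)*2201 = (62 + 39² + 70*(-31)) - (-1)*2201 = (62 + 1521 - 2170) - 1*(-2201) = -587 + 2201 = 1614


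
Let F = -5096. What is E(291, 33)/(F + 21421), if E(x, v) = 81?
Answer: 81/16325 ≈ 0.0049617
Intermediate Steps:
E(291, 33)/(F + 21421) = 81/(-5096 + 21421) = 81/16325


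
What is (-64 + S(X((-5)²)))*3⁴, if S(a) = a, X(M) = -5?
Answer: -5589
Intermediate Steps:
(-64 + S(X((-5)²)))*3⁴ = (-64 - 5)*3⁴ = -69*81 = -5589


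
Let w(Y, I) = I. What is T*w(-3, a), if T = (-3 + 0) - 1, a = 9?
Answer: -36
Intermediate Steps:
T = -4 (T = -3 - 1 = -4)
T*w(-3, a) = -4*9 = -36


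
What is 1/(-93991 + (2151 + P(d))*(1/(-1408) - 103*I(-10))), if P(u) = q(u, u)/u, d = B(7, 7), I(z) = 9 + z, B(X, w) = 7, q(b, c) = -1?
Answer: 616/78568187 ≈ 7.8403e-6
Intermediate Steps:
d = 7
P(u) = -1/u
1/(-93991 + (2151 + P(d))*(1/(-1408) - 103*I(-10))) = 1/(-93991 + (2151 - 1/7)*(1/(-1408) - 103*(9 - 10))) = 1/(-93991 + (2151 - 1*⅐)*(-1/1408 - 103*(-1))) = 1/(-93991 + (2151 - ⅐)*(-1/1408 + 103)) = 1/(-93991 + (15056/7)*(145023/1408)) = 1/(-93991 + 136466643/616) = 1/(78568187/616) = 616/78568187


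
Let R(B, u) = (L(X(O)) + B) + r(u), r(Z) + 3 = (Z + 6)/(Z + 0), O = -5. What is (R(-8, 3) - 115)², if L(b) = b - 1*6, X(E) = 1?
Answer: 16384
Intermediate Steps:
r(Z) = -3 + (6 + Z)/Z (r(Z) = -3 + (Z + 6)/(Z + 0) = -3 + (6 + Z)/Z)
L(b) = -6 + b (L(b) = b - 6 = -6 + b)
R(B, u) = -7 + B + 6/u (R(B, u) = ((-6 + 1) + B) + (-2 + 6/u) = (-5 + B) + (-2 + 6/u) = -7 + B + 6/u)
(R(-8, 3) - 115)² = ((-7 - 8 + 6/3) - 115)² = ((-7 - 8 + 6*(⅓)) - 115)² = ((-7 - 8 + 2) - 115)² = (-13 - 115)² = (-128)² = 16384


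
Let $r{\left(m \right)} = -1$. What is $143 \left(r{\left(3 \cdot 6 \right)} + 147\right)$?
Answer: $20878$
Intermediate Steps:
$143 \left(r{\left(3 \cdot 6 \right)} + 147\right) = 143 \left(-1 + 147\right) = 143 \cdot 146 = 20878$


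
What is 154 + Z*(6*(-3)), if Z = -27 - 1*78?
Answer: 2044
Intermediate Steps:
Z = -105 (Z = -27 - 78 = -105)
154 + Z*(6*(-3)) = 154 - 630*(-3) = 154 - 105*(-18) = 154 + 1890 = 2044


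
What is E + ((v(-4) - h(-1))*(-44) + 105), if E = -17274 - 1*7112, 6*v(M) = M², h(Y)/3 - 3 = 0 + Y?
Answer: -72403/3 ≈ -24134.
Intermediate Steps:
h(Y) = 9 + 3*Y (h(Y) = 9 + 3*(0 + Y) = 9 + 3*Y)
v(M) = M²/6
E = -24386 (E = -17274 - 7112 = -24386)
E + ((v(-4) - h(-1))*(-44) + 105) = -24386 + (((⅙)*(-4)² - (9 + 3*(-1)))*(-44) + 105) = -24386 + (((⅙)*16 - (9 - 3))*(-44) + 105) = -24386 + ((8/3 - 1*6)*(-44) + 105) = -24386 + ((8/3 - 6)*(-44) + 105) = -24386 + (-10/3*(-44) + 105) = -24386 + (440/3 + 105) = -24386 + 755/3 = -72403/3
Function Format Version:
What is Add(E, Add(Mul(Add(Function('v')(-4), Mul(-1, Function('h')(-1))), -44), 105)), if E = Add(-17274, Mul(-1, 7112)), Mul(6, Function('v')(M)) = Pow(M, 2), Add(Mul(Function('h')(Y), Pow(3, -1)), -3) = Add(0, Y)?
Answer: Rational(-72403, 3) ≈ -24134.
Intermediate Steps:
Function('h')(Y) = Add(9, Mul(3, Y)) (Function('h')(Y) = Add(9, Mul(3, Add(0, Y))) = Add(9, Mul(3, Y)))
Function('v')(M) = Mul(Rational(1, 6), Pow(M, 2))
E = -24386 (E = Add(-17274, -7112) = -24386)
Add(E, Add(Mul(Add(Function('v')(-4), Mul(-1, Function('h')(-1))), -44), 105)) = Add(-24386, Add(Mul(Add(Mul(Rational(1, 6), Pow(-4, 2)), Mul(-1, Add(9, Mul(3, -1)))), -44), 105)) = Add(-24386, Add(Mul(Add(Mul(Rational(1, 6), 16), Mul(-1, Add(9, -3))), -44), 105)) = Add(-24386, Add(Mul(Add(Rational(8, 3), Mul(-1, 6)), -44), 105)) = Add(-24386, Add(Mul(Add(Rational(8, 3), -6), -44), 105)) = Add(-24386, Add(Mul(Rational(-10, 3), -44), 105)) = Add(-24386, Add(Rational(440, 3), 105)) = Add(-24386, Rational(755, 3)) = Rational(-72403, 3)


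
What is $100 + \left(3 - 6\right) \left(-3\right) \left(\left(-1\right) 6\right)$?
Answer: $46$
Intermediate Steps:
$100 + \left(3 - 6\right) \left(-3\right) \left(\left(-1\right) 6\right) = 100 + \left(-3\right) \left(-3\right) \left(-6\right) = 100 + 9 \left(-6\right) = 100 - 54 = 46$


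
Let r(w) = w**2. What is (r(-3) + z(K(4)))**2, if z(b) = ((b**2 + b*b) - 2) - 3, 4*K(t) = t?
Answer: 36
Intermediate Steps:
K(t) = t/4
z(b) = -5 + 2*b**2 (z(b) = ((b**2 + b**2) - 2) - 3 = (2*b**2 - 2) - 3 = (-2 + 2*b**2) - 3 = -5 + 2*b**2)
(r(-3) + z(K(4)))**2 = ((-3)**2 + (-5 + 2*((1/4)*4)**2))**2 = (9 + (-5 + 2*1**2))**2 = (9 + (-5 + 2*1))**2 = (9 + (-5 + 2))**2 = (9 - 3)**2 = 6**2 = 36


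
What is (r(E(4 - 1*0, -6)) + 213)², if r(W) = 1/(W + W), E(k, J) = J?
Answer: 6528025/144 ≈ 45334.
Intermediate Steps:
r(W) = 1/(2*W)
(r(E(4 - 1*0, -6)) + 213)² = ((½)/(-6) + 213)² = ((½)*(-⅙) + 213)² = (-1/12 + 213)² = (2555/12)² = 6528025/144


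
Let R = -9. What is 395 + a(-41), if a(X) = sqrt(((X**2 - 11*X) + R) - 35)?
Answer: 395 + 6*sqrt(58) ≈ 440.69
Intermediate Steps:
a(X) = sqrt(-44 + X**2 - 11*X) (a(X) = sqrt(((X**2 - 11*X) - 9) - 35) = sqrt((-9 + X**2 - 11*X) - 35) = sqrt(-44 + X**2 - 11*X))
395 + a(-41) = 395 + sqrt(-44 + (-41)**2 - 11*(-41)) = 395 + sqrt(-44 + 1681 + 451) = 395 + sqrt(2088) = 395 + 6*sqrt(58)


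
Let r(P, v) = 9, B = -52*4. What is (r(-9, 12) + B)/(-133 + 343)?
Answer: -199/210 ≈ -0.94762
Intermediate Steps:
B = -208
(r(-9, 12) + B)/(-133 + 343) = (9 - 208)/(-133 + 343) = -199/210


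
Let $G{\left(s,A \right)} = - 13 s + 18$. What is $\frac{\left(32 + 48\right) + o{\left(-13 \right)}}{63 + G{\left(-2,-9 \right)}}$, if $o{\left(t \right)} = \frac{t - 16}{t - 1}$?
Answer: $\frac{1149}{1498} \approx 0.76702$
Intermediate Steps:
$o{\left(t \right)} = \frac{-16 + t}{-1 + t}$
$G{\left(s,A \right)} = 18 - 13 s$
$\frac{\left(32 + 48\right) + o{\left(-13 \right)}}{63 + G{\left(-2,-9 \right)}} = \frac{\left(32 + 48\right) + \frac{-16 - 13}{-1 - 13}}{63 + \left(18 - -26\right)} = \frac{80 + \frac{1}{-14} \left(-29\right)}{63 + \left(18 + 26\right)} = \frac{80 - - \frac{29}{14}}{63 + 44} = \frac{80 + \frac{29}{14}}{107} = \frac{1149}{14} \cdot \frac{1}{107} = \frac{1149}{1498}$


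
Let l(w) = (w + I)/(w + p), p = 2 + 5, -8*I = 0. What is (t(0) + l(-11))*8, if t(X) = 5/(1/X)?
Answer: 22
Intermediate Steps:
I = 0 (I = -⅛*0 = 0)
p = 7
t(X) = 5*X
l(w) = w/(7 + w) (l(w) = (w + 0)/(w + 7) = w/(7 + w))
(t(0) + l(-11))*8 = (5*0 - 11/(7 - 11))*8 = (0 - 11/(-4))*8 = (0 - 11*(-¼))*8 = (0 + 11/4)*8 = (11/4)*8 = 22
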